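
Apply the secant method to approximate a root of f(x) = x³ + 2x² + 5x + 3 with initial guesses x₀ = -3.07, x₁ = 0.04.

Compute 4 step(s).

f(x) = x³ + 2x² + 5x + 3
x₀ = -3.07, x₁ = 0.04

Secant formula: x_{n+1} = x_n - f(x_n)(x_n - x_{n-1})/(f(x_n) - f(x_{n-1}))

Iteration 1:
  f(-3.070000) = -22.434643
  f(0.040000) = 3.203264
  x_2 = 0.040000 - 3.203264×(0.040000 - (-3.070000))/(3.203264 - (-22.434643))
       = -0.348571
Iteration 2:
  f(0.040000) = 3.203264
  f(-0.348571) = 1.457796
  x_3 = -0.348571 - 1.457796×(-0.348571 - 0.040000)/(1.457796 - 3.203264)
       = -0.673102
Iteration 3:
  f(-0.348571) = 1.457796
  f(-0.673102) = 0.235664
  x_4 = -0.673102 - 0.235664×(-0.673102 - (-0.348571))/(0.235664 - 1.457796)
       = -0.735681
Iteration 4:
  f(-0.673102) = 0.235664
  f(-0.735681) = 0.005878
  x_5 = -0.735681 - 0.005878×(-0.735681 - (-0.673102))/(0.005878 - 0.235664)
       = -0.737282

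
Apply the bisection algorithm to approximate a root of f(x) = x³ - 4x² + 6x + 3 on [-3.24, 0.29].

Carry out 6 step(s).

f(x) = x³ - 4x² + 6x + 3
Initial interval: [-3.24, 0.29]

Iteration 1:
  c_1 = (-3.240000 + 0.290000)/2 = -1.475000
  f(c_1) = f(-1.475000) = -17.761547
  f(a) × f(c) ≥ 0, new interval: [-1.475000, 0.290000]
Iteration 2:
  c_2 = (-1.475000 + 0.290000)/2 = -0.592500
  f(c_2) = f(-0.592500) = -2.167226
  f(a) × f(c) ≥ 0, new interval: [-0.592500, 0.290000]
Iteration 3:
  c_3 = (-0.592500 + 0.290000)/2 = -0.151250
  f(c_3) = f(-0.151250) = 1.997534
  f(a) × f(c) < 0, new interval: [-0.592500, -0.151250]
Iteration 4:
  c_4 = (-0.592500 + (-0.151250))/2 = -0.371875
  f(c_4) = f(-0.371875) = 0.164159
  f(a) × f(c) < 0, new interval: [-0.592500, -0.371875]
Iteration 5:
  c_5 = (-0.592500 + (-0.371875))/2 = -0.482187
  f(c_5) = f(-0.482187) = -0.935255
  f(a) × f(c) ≥ 0, new interval: [-0.482187, -0.371875]
Iteration 6:
  c_6 = (-0.482187 + (-0.371875))/2 = -0.427031
  f(c_6) = f(-0.427031) = -0.369482
  f(a) × f(c) ≥ 0, new interval: [-0.427031, -0.371875]

After 6 iteration(s), the approximation is c_6 = -0.427031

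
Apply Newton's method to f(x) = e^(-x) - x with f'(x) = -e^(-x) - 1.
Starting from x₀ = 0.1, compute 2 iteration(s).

f(x) = e^(-x) - x
f'(x) = -e^(-x) - 1
x₀ = 0.1

Newton-Raphson formula: x_{n+1} = x_n - f(x_n)/f'(x_n)

Iteration 1:
  f(0.100000) = 0.804837
  f'(0.100000) = -1.904837
  x_1 = 0.100000 - 0.804837/(-1.904837) = 0.522523
Iteration 2:
  f(0.522523) = 0.070500
  f'(0.522523) = -1.593023
  x_2 = 0.522523 - 0.070500/(-1.593023) = 0.566778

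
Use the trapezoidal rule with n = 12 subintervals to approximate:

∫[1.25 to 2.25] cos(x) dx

f(x) = cos(x)
a = 1.25, b = 2.25, n = 12
h = (b - a)/n = 0.083333

Trapezoidal rule: (h/2)[f(x₀) + 2f(x₁) + 2f(x₂) + ... + f(xₙ)]

x_0 = 1.2500, f(x_0) = 0.315322, coefficient = 1
x_1 = 1.3333, f(x_1) = 0.235238, coefficient = 2
x_2 = 1.4167, f(x_2) = 0.153520, coefficient = 2
x_3 = 1.5000, f(x_3) = 0.070737, coefficient = 2
x_4 = 1.5833, f(x_4) = -0.012537, coefficient = 2
x_5 = 1.6667, f(x_5) = -0.095724, coefficient = 2
x_6 = 1.7500, f(x_6) = -0.178246, coefficient = 2
x_7 = 1.8333, f(x_7) = -0.259531, coefficient = 2
x_8 = 1.9167, f(x_8) = -0.339016, coefficient = 2
x_9 = 2.0000, f(x_9) = -0.416147, coefficient = 2
x_10 = 2.0833, f(x_10) = -0.490390, coefficient = 2
x_11 = 2.1667, f(x_11) = -0.561229, coefficient = 2
x_12 = 2.2500, f(x_12) = -0.628174, coefficient = 1

I ≈ (0.083333/2) × -4.099500 = -0.170813
Exact value: -0.170911
Error: 0.000099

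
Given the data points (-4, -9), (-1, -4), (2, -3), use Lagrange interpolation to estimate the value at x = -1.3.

Lagrange interpolation formula:
P(x) = Σ yᵢ × Lᵢ(x)
where Lᵢ(x) = Π_{j≠i} (x - xⱼ)/(xᵢ - xⱼ)

L_0(-1.3) = (-1.3 - (-1))/(-4 - (-1)) × (-1.3 - 2)/(-4 - 2) = 0.055000
L_1(-1.3) = (-1.3 - (-4))/(-1 - (-4)) × (-1.3 - 2)/(-1 - 2) = 0.990000
L_2(-1.3) = (-1.3 - (-4))/(2 - (-4)) × (-1.3 - (-1))/(2 - (-1)) = -0.045000

P(-1.3) = (-9)×L_0(-1.3) + (-4)×L_1(-1.3) + (-3)×L_2(-1.3)
P(-1.3) = -4.320000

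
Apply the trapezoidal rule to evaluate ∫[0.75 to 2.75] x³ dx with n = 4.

f(x) = x³
a = 0.75, b = 2.75, n = 4
h = (b - a)/n = 0.500000

Trapezoidal rule: (h/2)[f(x₀) + 2f(x₁) + 2f(x₂) + ... + f(xₙ)]

x_0 = 0.7500, f(x_0) = 0.421875, coefficient = 1
x_1 = 1.2500, f(x_1) = 1.953125, coefficient = 2
x_2 = 1.7500, f(x_2) = 5.359375, coefficient = 2
x_3 = 2.2500, f(x_3) = 11.390625, coefficient = 2
x_4 = 2.7500, f(x_4) = 20.796875, coefficient = 1

I ≈ (0.500000/2) × 58.625000 = 14.656250
Exact value: 14.218750
Error: 0.437500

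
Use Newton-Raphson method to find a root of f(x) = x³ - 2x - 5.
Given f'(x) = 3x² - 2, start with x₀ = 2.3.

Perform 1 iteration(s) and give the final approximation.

f(x) = x³ - 2x - 5
f'(x) = 3x² - 2
x₀ = 2.3

Newton-Raphson formula: x_{n+1} = x_n - f(x_n)/f'(x_n)

Iteration 1:
  f(2.300000) = 2.567000
  f'(2.300000) = 13.870000
  x_1 = 2.300000 - 2.567000/13.870000 = 2.114924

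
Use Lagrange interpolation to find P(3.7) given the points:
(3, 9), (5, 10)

Lagrange interpolation formula:
P(x) = Σ yᵢ × Lᵢ(x)
where Lᵢ(x) = Π_{j≠i} (x - xⱼ)/(xᵢ - xⱼ)

L_0(3.7) = (3.7 - 5)/(3 - 5) = 0.650000
L_1(3.7) = (3.7 - 3)/(5 - 3) = 0.350000

P(3.7) = 9×L_0(3.7) + 10×L_1(3.7)
P(3.7) = 9.350000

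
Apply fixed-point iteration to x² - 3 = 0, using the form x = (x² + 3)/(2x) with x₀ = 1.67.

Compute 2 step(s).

Equation: x² - 3 = 0
Fixed-point form: x = (x² + 3)/(2x)
x₀ = 1.67

x_1 = g(1.670000) = 1.733204
x_2 = g(1.733204) = 1.732051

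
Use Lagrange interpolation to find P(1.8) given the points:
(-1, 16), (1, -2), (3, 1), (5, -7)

Lagrange interpolation formula:
P(x) = Σ yᵢ × Lᵢ(x)
where Lᵢ(x) = Π_{j≠i} (x - xⱼ)/(xᵢ - xⱼ)

L_0(1.8) = (1.8 - 1)/(-1 - 1) × (1.8 - 3)/(-1 - 3) × (1.8 - 5)/(-1 - 5) = -0.064000
L_1(1.8) = (1.8 - (-1))/(1 - (-1)) × (1.8 - 3)/(1 - 3) × (1.8 - 5)/(1 - 5) = 0.672000
L_2(1.8) = (1.8 - (-1))/(3 - (-1)) × (1.8 - 1)/(3 - 1) × (1.8 - 5)/(3 - 5) = 0.448000
L_3(1.8) = (1.8 - (-1))/(5 - (-1)) × (1.8 - 1)/(5 - 1) × (1.8 - 3)/(5 - 3) = -0.056000

P(1.8) = 16×L_0(1.8) + (-2)×L_1(1.8) + 1×L_2(1.8) + (-7)×L_3(1.8)
P(1.8) = -1.528000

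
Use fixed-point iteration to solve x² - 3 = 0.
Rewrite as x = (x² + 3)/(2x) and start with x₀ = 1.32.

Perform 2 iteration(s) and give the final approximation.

Equation: x² - 3 = 0
Fixed-point form: x = (x² + 3)/(2x)
x₀ = 1.32

x_1 = g(1.320000) = 1.796364
x_2 = g(1.796364) = 1.733202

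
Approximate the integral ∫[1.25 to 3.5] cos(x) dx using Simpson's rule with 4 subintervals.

f(x) = cos(x)
a = 1.25, b = 3.5, n = 4
h = (b - a)/n = 0.562500

Simpson's rule: (h/3)[f(x₀) + 4f(x₁) + 2f(x₂) + ... + f(xₙ)]

x_0 = 1.2500, f(x_0) = 0.315322, coefficient = 1
x_1 = 1.8125, f(x_1) = -0.239357, coefficient = 4
x_2 = 2.3750, f(x_2) = -0.720278, coefficient = 2
x_3 = 2.9375, f(x_3) = -0.979245, coefficient = 4
x_4 = 3.5000, f(x_4) = -0.936457, coefficient = 1

I ≈ (0.562500/3) × -6.936101 = -1.300519
Exact value: -1.299768
Error: 0.000751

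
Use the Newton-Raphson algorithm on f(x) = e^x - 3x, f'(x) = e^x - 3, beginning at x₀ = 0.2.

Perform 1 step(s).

f(x) = e^x - 3x
f'(x) = e^x - 3
x₀ = 0.2

Newton-Raphson formula: x_{n+1} = x_n - f(x_n)/f'(x_n)

Iteration 1:
  f(0.200000) = 0.621403
  f'(0.200000) = -1.778597
  x_1 = 0.200000 - 0.621403/(-1.778597) = 0.549378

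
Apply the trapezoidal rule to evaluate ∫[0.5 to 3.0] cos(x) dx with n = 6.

f(x) = cos(x)
a = 0.5, b = 3.0, n = 6
h = (b - a)/n = 0.416667

Trapezoidal rule: (h/2)[f(x₀) + 2f(x₁) + 2f(x₂) + ... + f(xₙ)]

x_0 = 0.5000, f(x_0) = 0.877583, coefficient = 1
x_1 = 0.9167, f(x_1) = 0.608469, coefficient = 2
x_2 = 1.3333, f(x_2) = 0.235238, coefficient = 2
x_3 = 1.7500, f(x_3) = -0.178246, coefficient = 2
x_4 = 2.1667, f(x_4) = -0.561229, coefficient = 2
x_5 = 2.5833, f(x_5) = -0.848178, coefficient = 2
x_6 = 3.0000, f(x_6) = -0.989992, coefficient = 1

I ≈ (0.416667/2) × -1.600305 = -0.333397
Exact value: -0.338306
Error: 0.004909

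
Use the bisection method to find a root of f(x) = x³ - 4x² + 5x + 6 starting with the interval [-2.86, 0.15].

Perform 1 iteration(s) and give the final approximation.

f(x) = x³ - 4x² + 5x + 6
Initial interval: [-2.86, 0.15]

Iteration 1:
  c_1 = (-2.860000 + 0.150000)/2 = -1.355000
  f(c_1) = f(-1.355000) = -10.606914
  f(a) × f(c) ≥ 0, new interval: [-1.355000, 0.150000]

After 1 iteration(s), the approximation is c_1 = -1.355000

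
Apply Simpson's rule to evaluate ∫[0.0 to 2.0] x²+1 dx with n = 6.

f(x) = x²+1
a = 0.0, b = 2.0, n = 6
h = (b - a)/n = 0.333333

Simpson's rule: (h/3)[f(x₀) + 4f(x₁) + 2f(x₂) + ... + f(xₙ)]

x_0 = 0.0000, f(x_0) = 1.000000, coefficient = 1
x_1 = 0.3333, f(x_1) = 1.111111, coefficient = 4
x_2 = 0.6667, f(x_2) = 1.444444, coefficient = 2
x_3 = 1.0000, f(x_3) = 2.000000, coefficient = 4
x_4 = 1.3333, f(x_4) = 2.777778, coefficient = 2
x_5 = 1.6667, f(x_5) = 3.777778, coefficient = 4
x_6 = 2.0000, f(x_6) = 5.000000, coefficient = 1

I ≈ (0.333333/3) × 42.000000 = 4.666667
Exact value: 4.666667
Error: 0.000000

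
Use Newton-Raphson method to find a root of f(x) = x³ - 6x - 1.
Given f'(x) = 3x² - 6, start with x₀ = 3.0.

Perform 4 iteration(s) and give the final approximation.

f(x) = x³ - 6x - 1
f'(x) = 3x² - 6
x₀ = 3.0

Newton-Raphson formula: x_{n+1} = x_n - f(x_n)/f'(x_n)

Iteration 1:
  f(3.000000) = 8.000000
  f'(3.000000) = 21.000000
  x_1 = 3.000000 - 8.000000/21.000000 = 2.619048
Iteration 2:
  f(2.619048) = 1.250837
  f'(2.619048) = 14.578231
  x_2 = 2.619048 - 1.250837/14.578231 = 2.533246
Iteration 3:
  f(2.533246) = 0.057212
  f'(2.533246) = 13.252005
  x_3 = 2.533246 - 0.057212/13.252005 = 2.528929
Iteration 4:
  f(2.528929) = 0.000142
  f'(2.528929) = 13.186441
  x_4 = 2.528929 - 0.000142/13.186441 = 2.528918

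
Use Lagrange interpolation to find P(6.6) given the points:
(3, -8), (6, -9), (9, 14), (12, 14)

Lagrange interpolation formula:
P(x) = Σ yᵢ × Lᵢ(x)
where Lᵢ(x) = Π_{j≠i} (x - xⱼ)/(xᵢ - xⱼ)

L_0(6.6) = (6.6 - 6)/(3 - 6) × (6.6 - 9)/(3 - 9) × (6.6 - 12)/(3 - 12) = -0.048000
L_1(6.6) = (6.6 - 3)/(6 - 3) × (6.6 - 9)/(6 - 9) × (6.6 - 12)/(6 - 12) = 0.864000
L_2(6.6) = (6.6 - 3)/(9 - 3) × (6.6 - 6)/(9 - 6) × (6.6 - 12)/(9 - 12) = 0.216000
L_3(6.6) = (6.6 - 3)/(12 - 3) × (6.6 - 6)/(12 - 6) × (6.6 - 9)/(12 - 9) = -0.032000

P(6.6) = (-8)×L_0(6.6) + (-9)×L_1(6.6) + 14×L_2(6.6) + 14×L_3(6.6)
P(6.6) = -4.816000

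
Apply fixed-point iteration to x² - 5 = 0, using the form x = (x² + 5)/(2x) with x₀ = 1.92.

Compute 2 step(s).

Equation: x² - 5 = 0
Fixed-point form: x = (x² + 5)/(2x)
x₀ = 1.92

x_1 = g(1.920000) = 2.262083
x_2 = g(2.262083) = 2.236218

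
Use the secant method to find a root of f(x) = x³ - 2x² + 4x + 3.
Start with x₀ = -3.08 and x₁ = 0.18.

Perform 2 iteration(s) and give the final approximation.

f(x) = x³ - 2x² + 4x + 3
x₀ = -3.08, x₁ = 0.18

Secant formula: x_{n+1} = x_n - f(x_n)(x_n - x_{n-1})/(f(x_n) - f(x_{n-1}))

Iteration 1:
  f(-3.080000) = -57.510912
  f(0.180000) = 3.661032
  x_2 = 0.180000 - 3.661032×(0.180000 - (-3.080000))/(3.661032 - (-57.510912))
       = -0.015105
Iteration 2:
  f(0.180000) = 3.661032
  f(-0.015105) = 2.939119
  x_3 = -0.015105 - 2.939119×(-0.015105 - 0.180000)/(2.939119 - 3.661032)
       = -0.809436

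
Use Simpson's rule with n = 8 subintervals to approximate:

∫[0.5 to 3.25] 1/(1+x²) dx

f(x) = 1/(1+x²)
a = 0.5, b = 3.25, n = 8
h = (b - a)/n = 0.343750

Simpson's rule: (h/3)[f(x₀) + 4f(x₁) + 2f(x₂) + ... + f(xₙ)]

x_0 = 0.5000, f(x_0) = 0.800000, coefficient = 1
x_1 = 0.8438, f(x_1) = 0.584141, coefficient = 4
x_2 = 1.1875, f(x_2) = 0.414911, coefficient = 2
x_3 = 1.5312, f(x_3) = 0.298978, coefficient = 4
x_4 = 1.8750, f(x_4) = 0.221453, coefficient = 2
x_5 = 2.2188, f(x_5) = 0.168838, coefficient = 4
x_6 = 2.5625, f(x_6) = 0.132163, coefficient = 2
x_7 = 2.9062, f(x_7) = 0.105862, coefficient = 4
x_8 = 3.2500, f(x_8) = 0.086486, coefficient = 1

I ≈ (0.343750/3) × 7.054816 = 0.808364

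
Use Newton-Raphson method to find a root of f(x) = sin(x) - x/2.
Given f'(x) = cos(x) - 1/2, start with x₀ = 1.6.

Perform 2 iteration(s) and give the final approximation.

f(x) = sin(x) - x/2
f'(x) = cos(x) - 1/2
x₀ = 1.6

Newton-Raphson formula: x_{n+1} = x_n - f(x_n)/f'(x_n)

Iteration 1:
  f(1.600000) = 0.199574
  f'(1.600000) = -0.529200
  x_1 = 1.600000 - 0.199574/(-0.529200) = 1.977124
Iteration 2:
  f(1.977124) = -0.069983
  f'(1.977124) = -0.895238
  x_2 = 1.977124 - (-0.069983)/(-0.895238) = 1.898951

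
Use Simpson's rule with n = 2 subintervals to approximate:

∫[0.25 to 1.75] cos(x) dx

f(x) = cos(x)
a = 0.25, b = 1.75, n = 2
h = (b - a)/n = 0.750000

Simpson's rule: (h/3)[f(x₀) + 4f(x₁) + 2f(x₂) + ... + f(xₙ)]

x_0 = 0.2500, f(x_0) = 0.968912, coefficient = 1
x_1 = 1.0000, f(x_1) = 0.540302, coefficient = 4
x_2 = 1.7500, f(x_2) = -0.178246, coefficient = 1

I ≈ (0.750000/3) × 2.951876 = 0.737969
Exact value: 0.736582
Error: 0.001387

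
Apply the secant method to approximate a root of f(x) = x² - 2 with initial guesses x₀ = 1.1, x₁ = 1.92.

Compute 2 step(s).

f(x) = x² - 2
x₀ = 1.1, x₁ = 1.92

Secant formula: x_{n+1} = x_n - f(x_n)(x_n - x_{n-1})/(f(x_n) - f(x_{n-1}))

Iteration 1:
  f(1.100000) = -0.790000
  f(1.920000) = 1.686400
  x_2 = 1.920000 - 1.686400×(1.920000 - 1.100000)/(1.686400 - (-0.790000))
       = 1.361589
Iteration 2:
  f(1.920000) = 1.686400
  f(1.361589) = -0.146074
  x_3 = 1.361589 - (-0.146074)×(1.361589 - 1.920000)/(-0.146074 - 1.686400)
       = 1.406103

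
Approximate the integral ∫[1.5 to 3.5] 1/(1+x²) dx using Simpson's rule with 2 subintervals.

f(x) = 1/(1+x²)
a = 1.5, b = 3.5, n = 2
h = (b - a)/n = 1.000000

Simpson's rule: (h/3)[f(x₀) + 4f(x₁) + 2f(x₂) + ... + f(xₙ)]

x_0 = 1.5000, f(x_0) = 0.307692, coefficient = 1
x_1 = 2.5000, f(x_1) = 0.137931, coefficient = 4
x_2 = 3.5000, f(x_2) = 0.075472, coefficient = 1

I ≈ (1.000000/3) × 0.934888 = 0.311629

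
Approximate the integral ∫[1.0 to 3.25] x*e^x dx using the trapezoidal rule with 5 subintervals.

f(x) = x*e^x
a = 1.0, b = 3.25, n = 5
h = (b - a)/n = 0.450000

Trapezoidal rule: (h/2)[f(x₀) + 2f(x₁) + 2f(x₂) + ... + f(xₙ)]

x_0 = 1.0000, f(x_0) = 2.718282, coefficient = 1
x_1 = 1.4500, f(x_1) = 6.181516, coefficient = 2
x_2 = 1.9000, f(x_2) = 12.703199, coefficient = 2
x_3 = 2.3500, f(x_3) = 24.641089, coefficient = 2
x_4 = 2.8000, f(x_4) = 46.045011, coefficient = 2
x_5 = 3.2500, f(x_5) = 83.818605, coefficient = 1

I ≈ (0.450000/2) × 265.678517 = 59.777666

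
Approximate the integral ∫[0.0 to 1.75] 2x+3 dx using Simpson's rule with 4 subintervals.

f(x) = 2x+3
a = 0.0, b = 1.75, n = 4
h = (b - a)/n = 0.437500

Simpson's rule: (h/3)[f(x₀) + 4f(x₁) + 2f(x₂) + ... + f(xₙ)]

x_0 = 0.0000, f(x_0) = 3.000000, coefficient = 1
x_1 = 0.4375, f(x_1) = 3.875000, coefficient = 4
x_2 = 0.8750, f(x_2) = 4.750000, coefficient = 2
x_3 = 1.3125, f(x_3) = 5.625000, coefficient = 4
x_4 = 1.7500, f(x_4) = 6.500000, coefficient = 1

I ≈ (0.437500/3) × 57.000000 = 8.312500
Exact value: 8.312500
Error: 0.000000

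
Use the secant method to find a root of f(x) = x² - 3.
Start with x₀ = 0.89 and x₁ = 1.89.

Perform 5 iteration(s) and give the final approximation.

f(x) = x² - 3
x₀ = 0.89, x₁ = 1.89

Secant formula: x_{n+1} = x_n - f(x_n)(x_n - x_{n-1})/(f(x_n) - f(x_{n-1}))

Iteration 1:
  f(0.890000) = -2.207900
  f(1.890000) = 0.572100
  x_2 = 1.890000 - 0.572100×(1.890000 - 0.890000)/(0.572100 - (-2.207900))
       = 1.684209
Iteration 2:
  f(1.890000) = 0.572100
  f(1.684209) = -0.163441
  x_3 = 1.684209 - (-0.163441)×(1.684209 - 1.890000)/(-0.163441 - 0.572100)
       = 1.729937
Iteration 3:
  f(1.684209) = -0.163441
  f(1.729937) = -0.007319
  x_4 = 1.729937 - (-0.007319)×(1.729937 - 1.684209)/(-0.007319 - (-0.163441))
       = 1.732080
Iteration 4:
  f(1.729937) = -0.007319
  f(1.732080) = 0.000103
  x_5 = 1.732080 - 0.000103×(1.732080 - 1.729937)/(0.000103 - (-0.007319))
       = 1.732051
Iteration 5:
  f(1.732080) = 0.000103
  f(1.732051) = 0.000000
  x_6 = 1.732051 - 0.000000×(1.732051 - 1.732080)/(0.000000 - 0.000103)
       = 1.732051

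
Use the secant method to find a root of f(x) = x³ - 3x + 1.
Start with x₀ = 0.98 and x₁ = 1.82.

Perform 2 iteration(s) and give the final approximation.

f(x) = x³ - 3x + 1
x₀ = 0.98, x₁ = 1.82

Secant formula: x_{n+1} = x_n - f(x_n)(x_n - x_{n-1})/(f(x_n) - f(x_{n-1}))

Iteration 1:
  f(0.980000) = -0.998808
  f(1.820000) = 1.568568
  x_2 = 1.820000 - 1.568568×(1.820000 - 0.980000)/(1.568568 - (-0.998808))
       = 1.306792
Iteration 2:
  f(1.820000) = 1.568568
  f(1.306792) = -0.688760
  x_3 = 1.306792 - (-0.688760)×(1.306792 - 1.820000)/(-0.688760 - 1.568568)
       = 1.463383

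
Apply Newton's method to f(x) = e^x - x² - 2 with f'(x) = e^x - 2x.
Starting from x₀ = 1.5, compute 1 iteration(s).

f(x) = e^x - x² - 2
f'(x) = e^x - 2x
x₀ = 1.5

Newton-Raphson formula: x_{n+1} = x_n - f(x_n)/f'(x_n)

Iteration 1:
  f(1.500000) = 0.231689
  f'(1.500000) = 1.481689
  x_1 = 1.500000 - 0.231689/1.481689 = 1.343632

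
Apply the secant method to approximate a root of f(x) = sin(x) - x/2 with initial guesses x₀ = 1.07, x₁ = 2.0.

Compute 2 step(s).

f(x) = sin(x) - x/2
x₀ = 1.07, x₁ = 2.0

Secant formula: x_{n+1} = x_n - f(x_n)(x_n - x_{n-1})/(f(x_n) - f(x_{n-1}))

Iteration 1:
  f(1.070000) = 0.342201
  f(2.000000) = -0.090703
  x_2 = 2.000000 - (-0.090703)×(2.000000 - 1.070000)/(-0.090703 - 0.342201)
       = 1.805145
Iteration 2:
  f(2.000000) = -0.090703
  f(1.805145) = 0.070093
  x_3 = 1.805145 - 0.070093×(1.805145 - 2.000000)/(0.070093 - (-0.090703))
       = 1.890085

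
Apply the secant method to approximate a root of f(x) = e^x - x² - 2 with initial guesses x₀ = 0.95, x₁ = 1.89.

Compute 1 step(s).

f(x) = e^x - x² - 2
x₀ = 0.95, x₁ = 1.89

Secant formula: x_{n+1} = x_n - f(x_n)(x_n - x_{n-1})/(f(x_n) - f(x_{n-1}))

Iteration 1:
  f(0.950000) = -0.316790
  f(1.890000) = 1.047269
  x_2 = 1.890000 - 1.047269×(1.890000 - 0.950000)/(1.047269 - (-0.316790))
       = 1.168306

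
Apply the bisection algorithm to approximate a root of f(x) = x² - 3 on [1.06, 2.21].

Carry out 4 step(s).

f(x) = x² - 3
Initial interval: [1.06, 2.21]

Iteration 1:
  c_1 = (1.060000 + 2.210000)/2 = 1.635000
  f(c_1) = f(1.635000) = -0.326775
  f(a) × f(c) ≥ 0, new interval: [1.635000, 2.210000]
Iteration 2:
  c_2 = (1.635000 + 2.210000)/2 = 1.922500
  f(c_2) = f(1.922500) = 0.696006
  f(a) × f(c) < 0, new interval: [1.635000, 1.922500]
Iteration 3:
  c_3 = (1.635000 + 1.922500)/2 = 1.778750
  f(c_3) = f(1.778750) = 0.163952
  f(a) × f(c) < 0, new interval: [1.635000, 1.778750]
Iteration 4:
  c_4 = (1.635000 + 1.778750)/2 = 1.706875
  f(c_4) = f(1.706875) = -0.086578
  f(a) × f(c) ≥ 0, new interval: [1.706875, 1.778750]

After 4 iteration(s), the approximation is c_4 = 1.706875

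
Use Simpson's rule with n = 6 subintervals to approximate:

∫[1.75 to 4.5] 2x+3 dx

f(x) = 2x+3
a = 1.75, b = 4.5, n = 6
h = (b - a)/n = 0.458333

Simpson's rule: (h/3)[f(x₀) + 4f(x₁) + 2f(x₂) + ... + f(xₙ)]

x_0 = 1.7500, f(x_0) = 6.500000, coefficient = 1
x_1 = 2.2083, f(x_1) = 7.416667, coefficient = 4
x_2 = 2.6667, f(x_2) = 8.333333, coefficient = 2
x_3 = 3.1250, f(x_3) = 9.250000, coefficient = 4
x_4 = 3.5833, f(x_4) = 10.166667, coefficient = 2
x_5 = 4.0417, f(x_5) = 11.083333, coefficient = 4
x_6 = 4.5000, f(x_6) = 12.000000, coefficient = 1

I ≈ (0.458333/3) × 166.500000 = 25.437500
Exact value: 25.437500
Error: 0.000000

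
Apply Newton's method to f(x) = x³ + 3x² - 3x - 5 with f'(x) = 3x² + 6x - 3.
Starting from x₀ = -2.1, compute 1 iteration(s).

f(x) = x³ + 3x² - 3x - 5
f'(x) = 3x² + 6x - 3
x₀ = -2.1

Newton-Raphson formula: x_{n+1} = x_n - f(x_n)/f'(x_n)

Iteration 1:
  f(-2.100000) = 5.269000
  f'(-2.100000) = -2.370000
  x_1 = -2.100000 - 5.269000/(-2.370000) = 0.123207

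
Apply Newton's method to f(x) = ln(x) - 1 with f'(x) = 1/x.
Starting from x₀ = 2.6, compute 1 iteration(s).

f(x) = ln(x) - 1
f'(x) = 1/x
x₀ = 2.6

Newton-Raphson formula: x_{n+1} = x_n - f(x_n)/f'(x_n)

Iteration 1:
  f(2.600000) = -0.044489
  f'(2.600000) = 0.384615
  x_1 = 2.600000 - (-0.044489)/0.384615 = 2.715670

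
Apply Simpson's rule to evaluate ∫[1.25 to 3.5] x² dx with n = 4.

f(x) = x²
a = 1.25, b = 3.5, n = 4
h = (b - a)/n = 0.562500

Simpson's rule: (h/3)[f(x₀) + 4f(x₁) + 2f(x₂) + ... + f(xₙ)]

x_0 = 1.2500, f(x_0) = 1.562500, coefficient = 1
x_1 = 1.8125, f(x_1) = 3.285156, coefficient = 4
x_2 = 2.3750, f(x_2) = 5.640625, coefficient = 2
x_3 = 2.9375, f(x_3) = 8.628906, coefficient = 4
x_4 = 3.5000, f(x_4) = 12.250000, coefficient = 1

I ≈ (0.562500/3) × 72.750000 = 13.640625
Exact value: 13.640625
Error: 0.000000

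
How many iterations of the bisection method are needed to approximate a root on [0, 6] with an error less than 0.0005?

We need (b-a)/2^n ≤ 0.0005
(6 - 0)/2^n ≤ 0.0005
6/2^n ≤ 0.0005
2^n ≥ 12000
n ≥ log₂(12000) = 13.55
n ≥ 14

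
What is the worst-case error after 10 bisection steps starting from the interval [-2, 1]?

Bisection error bound: |error| ≤ (b-a)/2^n
|error| ≤ (1 - (-2))/2^10 = 3/2^10
|error| ≤ 0.0029296875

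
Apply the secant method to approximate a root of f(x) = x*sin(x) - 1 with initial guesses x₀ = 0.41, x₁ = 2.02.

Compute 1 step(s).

f(x) = x*sin(x) - 1
x₀ = 0.41, x₁ = 2.02

Secant formula: x_{n+1} = x_n - f(x_n)(x_n - x_{n-1})/(f(x_n) - f(x_{n-1}))

Iteration 1:
  f(0.410000) = -0.836570
  f(2.020000) = 0.819602
  x_2 = 2.020000 - 0.819602×(2.020000 - 0.410000)/(0.819602 - (-0.836570))
       = 1.223247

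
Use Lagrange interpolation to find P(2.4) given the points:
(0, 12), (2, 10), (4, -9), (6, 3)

Lagrange interpolation formula:
P(x) = Σ yᵢ × Lᵢ(x)
where Lᵢ(x) = Π_{j≠i} (x - xⱼ)/(xᵢ - xⱼ)

L_0(2.4) = (2.4 - 2)/(0 - 2) × (2.4 - 4)/(0 - 4) × (2.4 - 6)/(0 - 6) = -0.048000
L_1(2.4) = (2.4 - 0)/(2 - 0) × (2.4 - 4)/(2 - 4) × (2.4 - 6)/(2 - 6) = 0.864000
L_2(2.4) = (2.4 - 0)/(4 - 0) × (2.4 - 2)/(4 - 2) × (2.4 - 6)/(4 - 6) = 0.216000
L_3(2.4) = (2.4 - 0)/(6 - 0) × (2.4 - 2)/(6 - 2) × (2.4 - 4)/(6 - 4) = -0.032000

P(2.4) = 12×L_0(2.4) + 10×L_1(2.4) + (-9)×L_2(2.4) + 3×L_3(2.4)
P(2.4) = 6.024000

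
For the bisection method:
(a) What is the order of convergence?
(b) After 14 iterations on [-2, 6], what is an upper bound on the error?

(a) Bisection has linear (order 1) convergence; the error is halved each step.

(b) Error bound = (b-a)/2^n = (6 - (-2))/2^{14}
    = 8/2^{14}

(a) 1 (linear); (b) error ≤ 4.88e-04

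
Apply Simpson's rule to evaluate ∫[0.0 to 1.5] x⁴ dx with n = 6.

f(x) = x⁴
a = 0.0, b = 1.5, n = 6
h = (b - a)/n = 0.250000

Simpson's rule: (h/3)[f(x₀) + 4f(x₁) + 2f(x₂) + ... + f(xₙ)]

x_0 = 0.0000, f(x_0) = 0.000000, coefficient = 1
x_1 = 0.2500, f(x_1) = 0.003906, coefficient = 4
x_2 = 0.5000, f(x_2) = 0.062500, coefficient = 2
x_3 = 0.7500, f(x_3) = 0.316406, coefficient = 4
x_4 = 1.0000, f(x_4) = 1.000000, coefficient = 2
x_5 = 1.2500, f(x_5) = 2.441406, coefficient = 4
x_6 = 1.5000, f(x_6) = 5.062500, coefficient = 1

I ≈ (0.250000/3) × 18.234375 = 1.519531
Exact value: 1.518750
Error: 0.000781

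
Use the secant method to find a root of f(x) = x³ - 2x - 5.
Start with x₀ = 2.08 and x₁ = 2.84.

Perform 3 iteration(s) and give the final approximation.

f(x) = x³ - 2x - 5
x₀ = 2.08, x₁ = 2.84

Secant formula: x_{n+1} = x_n - f(x_n)(x_n - x_{n-1})/(f(x_n) - f(x_{n-1}))

Iteration 1:
  f(2.080000) = -0.161088
  f(2.840000) = 12.226304
  x_2 = 2.840000 - 12.226304×(2.840000 - 2.080000)/(12.226304 - (-0.161088))
       = 2.089883
Iteration 2:
  f(2.840000) = 12.226304
  f(2.089883) = -0.051968
  x_3 = 2.089883 - (-0.051968)×(2.089883 - 2.840000)/(-0.051968 - 12.226304)
       = 2.093058
Iteration 3:
  f(2.089883) = -0.051968
  f(2.093058) = -0.016655
  x_4 = 2.093058 - (-0.016655)×(2.093058 - 2.089883)/(-0.016655 - (-0.051968))
       = 2.094555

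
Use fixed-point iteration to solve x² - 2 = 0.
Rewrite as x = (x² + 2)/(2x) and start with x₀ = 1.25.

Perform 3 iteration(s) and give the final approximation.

Equation: x² - 2 = 0
Fixed-point form: x = (x² + 2)/(2x)
x₀ = 1.25

x_1 = g(1.250000) = 1.425000
x_2 = g(1.425000) = 1.414254
x_3 = g(1.414254) = 1.414214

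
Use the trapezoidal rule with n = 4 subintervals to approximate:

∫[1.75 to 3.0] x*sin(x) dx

f(x) = x*sin(x)
a = 1.75, b = 3.0, n = 4
h = (b - a)/n = 0.312500

Trapezoidal rule: (h/2)[f(x₀) + 2f(x₁) + 2f(x₂) + ... + f(xₙ)]

x_0 = 1.7500, f(x_0) = 1.721975, coefficient = 1
x_1 = 2.0625, f(x_1) = 1.818155, coefficient = 2
x_2 = 2.3750, f(x_2) = 1.647502, coefficient = 2
x_3 = 2.6875, f(x_3) = 1.178864, coefficient = 2
x_4 = 3.0000, f(x_4) = 0.423360, coefficient = 1

I ≈ (0.312500/2) × 11.434378 = 1.786622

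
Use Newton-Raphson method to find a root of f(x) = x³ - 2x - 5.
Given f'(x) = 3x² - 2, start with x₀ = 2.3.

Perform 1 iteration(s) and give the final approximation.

f(x) = x³ - 2x - 5
f'(x) = 3x² - 2
x₀ = 2.3

Newton-Raphson formula: x_{n+1} = x_n - f(x_n)/f'(x_n)

Iteration 1:
  f(2.300000) = 2.567000
  f'(2.300000) = 13.870000
  x_1 = 2.300000 - 2.567000/13.870000 = 2.114924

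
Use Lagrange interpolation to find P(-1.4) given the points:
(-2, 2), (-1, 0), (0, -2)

Lagrange interpolation formula:
P(x) = Σ yᵢ × Lᵢ(x)
where Lᵢ(x) = Π_{j≠i} (x - xⱼ)/(xᵢ - xⱼ)

L_0(-1.4) = (-1.4 - (-1))/(-2 - (-1)) × (-1.4 - 0)/(-2 - 0) = 0.280000
L_1(-1.4) = (-1.4 - (-2))/(-1 - (-2)) × (-1.4 - 0)/(-1 - 0) = 0.840000
L_2(-1.4) = (-1.4 - (-2))/(0 - (-2)) × (-1.4 - (-1))/(0 - (-1)) = -0.120000

P(-1.4) = 2×L_0(-1.4) + 0×L_1(-1.4) + (-2)×L_2(-1.4)
P(-1.4) = 0.800000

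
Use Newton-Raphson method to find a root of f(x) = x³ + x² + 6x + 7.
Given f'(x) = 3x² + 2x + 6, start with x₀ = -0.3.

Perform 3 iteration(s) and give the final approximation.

f(x) = x³ + x² + 6x + 7
f'(x) = 3x² + 2x + 6
x₀ = -0.3

Newton-Raphson formula: x_{n+1} = x_n - f(x_n)/f'(x_n)

Iteration 1:
  f(-0.300000) = 5.263000
  f'(-0.300000) = 5.670000
  x_1 = -0.300000 - 5.263000/5.670000 = -1.228219
Iteration 2:
  f(-1.228219) = -0.713585
  f'(-1.228219) = 8.069126
  x_2 = -1.228219 - (-0.713585)/8.069126 = -1.139785
Iteration 3:
  f(-1.139785) = -0.020304
  f'(-1.139785) = 7.617758
  x_3 = -1.139785 - (-0.020304)/7.617758 = -1.137119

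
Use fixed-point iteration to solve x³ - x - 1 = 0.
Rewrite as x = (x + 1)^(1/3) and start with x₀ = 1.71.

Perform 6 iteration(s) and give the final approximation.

Equation: x³ - x - 1 = 0
Fixed-point form: x = (x + 1)^(1/3)
x₀ = 1.71

x_1 = g(1.710000) = 1.394194
x_2 = g(1.394194) = 1.337785
x_3 = g(1.337785) = 1.327195
x_4 = g(1.327195) = 1.325188
x_5 = g(1.325188) = 1.324807
x_6 = g(1.324807) = 1.324735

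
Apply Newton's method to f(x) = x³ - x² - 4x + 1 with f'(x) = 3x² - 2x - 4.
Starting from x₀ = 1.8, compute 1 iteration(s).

f(x) = x³ - x² - 4x + 1
f'(x) = 3x² - 2x - 4
x₀ = 1.8

Newton-Raphson formula: x_{n+1} = x_n - f(x_n)/f'(x_n)

Iteration 1:
  f(1.800000) = -3.608000
  f'(1.800000) = 2.120000
  x_1 = 1.800000 - (-3.608000)/2.120000 = 3.501887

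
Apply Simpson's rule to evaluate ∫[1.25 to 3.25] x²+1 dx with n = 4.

f(x) = x²+1
a = 1.25, b = 3.25, n = 4
h = (b - a)/n = 0.500000

Simpson's rule: (h/3)[f(x₀) + 4f(x₁) + 2f(x₂) + ... + f(xₙ)]

x_0 = 1.2500, f(x_0) = 2.562500, coefficient = 1
x_1 = 1.7500, f(x_1) = 4.062500, coefficient = 4
x_2 = 2.2500, f(x_2) = 6.062500, coefficient = 2
x_3 = 2.7500, f(x_3) = 8.562500, coefficient = 4
x_4 = 3.2500, f(x_4) = 11.562500, coefficient = 1

I ≈ (0.500000/3) × 76.750000 = 12.791667
Exact value: 12.791667
Error: 0.000000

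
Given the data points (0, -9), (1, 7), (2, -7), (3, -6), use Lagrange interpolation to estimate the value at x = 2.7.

Lagrange interpolation formula:
P(x) = Σ yᵢ × Lᵢ(x)
where Lᵢ(x) = Π_{j≠i} (x - xⱼ)/(xᵢ - xⱼ)

L_0(2.7) = (2.7 - 1)/(0 - 1) × (2.7 - 2)/(0 - 2) × (2.7 - 3)/(0 - 3) = 0.059500
L_1(2.7) = (2.7 - 0)/(1 - 0) × (2.7 - 2)/(1 - 2) × (2.7 - 3)/(1 - 3) = -0.283500
L_2(2.7) = (2.7 - 0)/(2 - 0) × (2.7 - 1)/(2 - 1) × (2.7 - 3)/(2 - 3) = 0.688500
L_3(2.7) = (2.7 - 0)/(3 - 0) × (2.7 - 1)/(3 - 1) × (2.7 - 2)/(3 - 2) = 0.535500

P(2.7) = (-9)×L_0(2.7) + 7×L_1(2.7) + (-7)×L_2(2.7) + (-6)×L_3(2.7)
P(2.7) = -10.552500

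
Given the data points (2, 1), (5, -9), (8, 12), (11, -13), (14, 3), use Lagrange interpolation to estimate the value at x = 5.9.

Lagrange interpolation formula:
P(x) = Σ yᵢ × Lᵢ(x)
where Lᵢ(x) = Π_{j≠i} (x - xⱼ)/(xᵢ - xⱼ)

L_0(5.9) = (5.9 - 5)/(2 - 5) × (5.9 - 8)/(2 - 8) × (5.9 - 11)/(2 - 11) × (5.9 - 14)/(2 - 14) = -0.040162
L_1(5.9) = (5.9 - 2)/(5 - 2) × (5.9 - 8)/(5 - 8) × (5.9 - 11)/(5 - 11) × (5.9 - 14)/(5 - 14) = 0.696150
L_2(5.9) = (5.9 - 2)/(8 - 2) × (5.9 - 5)/(8 - 5) × (5.9 - 11)/(8 - 11) × (5.9 - 14)/(8 - 14) = 0.447525
L_3(5.9) = (5.9 - 2)/(11 - 2) × (5.9 - 5)/(11 - 5) × (5.9 - 8)/(11 - 8) × (5.9 - 14)/(11 - 14) = -0.122850
L_4(5.9) = (5.9 - 2)/(14 - 2) × (5.9 - 5)/(14 - 5) × (5.9 - 8)/(14 - 8) × (5.9 - 11)/(14 - 11) = 0.019338

P(5.9) = 1×L_0(5.9) + (-9)×L_1(5.9) + 12×L_2(5.9) + (-13)×L_3(5.9) + 3×L_4(5.9)
P(5.9) = 0.719850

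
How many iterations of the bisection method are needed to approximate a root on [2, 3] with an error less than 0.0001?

We need (b-a)/2^n ≤ 0.0001
(3 - 2)/2^n ≤ 0.0001
1/2^n ≤ 0.0001
2^n ≥ 10000
n ≥ log₂(10000) = 13.29
n ≥ 14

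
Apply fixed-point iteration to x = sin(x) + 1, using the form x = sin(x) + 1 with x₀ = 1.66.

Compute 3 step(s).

Equation: x = sin(x) + 1
Fixed-point form: x = sin(x) + 1
x₀ = 1.66

x_1 = g(1.660000) = 1.996024
x_2 = g(1.996024) = 1.910945
x_3 = g(1.910945) = 1.942705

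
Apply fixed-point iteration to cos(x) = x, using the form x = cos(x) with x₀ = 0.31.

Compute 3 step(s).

Equation: cos(x) = x
Fixed-point form: x = cos(x)
x₀ = 0.31

x_1 = g(0.310000) = 0.952334
x_2 = g(0.952334) = 0.579783
x_3 = g(0.579783) = 0.836581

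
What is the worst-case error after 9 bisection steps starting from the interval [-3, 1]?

Bisection error bound: |error| ≤ (b-a)/2^n
|error| ≤ (1 - (-3))/2^9 = 4/2^9
|error| ≤ 0.0078125000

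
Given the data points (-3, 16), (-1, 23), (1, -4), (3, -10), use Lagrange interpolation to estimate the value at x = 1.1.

Lagrange interpolation formula:
P(x) = Σ yᵢ × Lᵢ(x)
where Lᵢ(x) = Π_{j≠i} (x - xⱼ)/(xᵢ - xⱼ)

L_0(1.1) = (1.1 - (-1))/(-3 - (-1)) × (1.1 - 1)/(-3 - 1) × (1.1 - 3)/(-3 - 3) = 0.008313
L_1(1.1) = (1.1 - (-3))/(-1 - (-3)) × (1.1 - 1)/(-1 - 1) × (1.1 - 3)/(-1 - 3) = -0.048688
L_2(1.1) = (1.1 - (-3))/(1 - (-3)) × (1.1 - (-1))/(1 - (-1)) × (1.1 - 3)/(1 - 3) = 1.022437
L_3(1.1) = (1.1 - (-3))/(3 - (-3)) × (1.1 - (-1))/(3 - (-1)) × (1.1 - 1)/(3 - 1) = 0.017938

P(1.1) = 16×L_0(1.1) + 23×L_1(1.1) + (-4)×L_2(1.1) + (-10)×L_3(1.1)
P(1.1) = -5.255938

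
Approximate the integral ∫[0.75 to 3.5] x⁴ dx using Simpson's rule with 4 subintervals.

f(x) = x⁴
a = 0.75, b = 3.5, n = 4
h = (b - a)/n = 0.687500

Simpson's rule: (h/3)[f(x₀) + 4f(x₁) + 2f(x₂) + ... + f(xₙ)]

x_0 = 0.7500, f(x_0) = 0.316406, coefficient = 1
x_1 = 1.4375, f(x_1) = 4.270035, coefficient = 4
x_2 = 2.1250, f(x_2) = 20.390869, coefficient = 2
x_3 = 2.8125, f(x_3) = 62.570572, coefficient = 4
x_4 = 3.5000, f(x_4) = 150.062500, coefficient = 1

I ≈ (0.687500/3) × 458.523071 = 105.078204
Exact value: 104.996289
Error: 0.081915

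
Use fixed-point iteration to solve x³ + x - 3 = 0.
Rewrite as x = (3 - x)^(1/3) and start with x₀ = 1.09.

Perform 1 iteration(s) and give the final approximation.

Equation: x³ + x - 3 = 0
Fixed-point form: x = (3 - x)^(1/3)
x₀ = 1.09

x_1 = g(1.090000) = 1.240731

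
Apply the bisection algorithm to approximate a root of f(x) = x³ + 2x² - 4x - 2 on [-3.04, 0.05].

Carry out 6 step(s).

f(x) = x³ + 2x² - 4x - 2
Initial interval: [-3.04, 0.05]

Iteration 1:
  c_1 = (-3.040000 + 0.050000)/2 = -1.495000
  f(c_1) = f(-1.495000) = 5.108688
  f(a) × f(c) ≥ 0, new interval: [-1.495000, 0.050000]
Iteration 2:
  c_2 = (-1.495000 + 0.050000)/2 = -0.722500
  f(c_2) = f(-0.722500) = 1.556863
  f(a) × f(c) ≥ 0, new interval: [-0.722500, 0.050000]
Iteration 3:
  c_3 = (-0.722500 + 0.050000)/2 = -0.336250
  f(c_3) = f(-0.336250) = -0.466890
  f(a) × f(c) < 0, new interval: [-0.722500, -0.336250]
Iteration 4:
  c_4 = (-0.722500 + (-0.336250))/2 = -0.529375
  f(c_4) = f(-0.529375) = 0.529625
  f(a) × f(c) ≥ 0, new interval: [-0.529375, -0.336250]
Iteration 5:
  c_5 = (-0.529375 + (-0.336250))/2 = -0.432813
  f(c_5) = f(-0.432813) = 0.024826
  f(a) × f(c) ≥ 0, new interval: [-0.432813, -0.336250]
Iteration 6:
  c_6 = (-0.432813 + (-0.336250))/2 = -0.384531
  f(c_6) = f(-0.384531) = -0.223005
  f(a) × f(c) < 0, new interval: [-0.432813, -0.384531]

After 6 iteration(s), the approximation is c_6 = -0.384531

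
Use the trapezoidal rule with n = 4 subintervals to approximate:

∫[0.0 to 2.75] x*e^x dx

f(x) = x*e^x
a = 0.0, b = 2.75, n = 4
h = (b - a)/n = 0.687500

Trapezoidal rule: (h/2)[f(x₀) + 2f(x₁) + 2f(x₂) + ... + f(xₙ)]

x_0 = 0.0000, f(x_0) = 0.000000, coefficient = 1
x_1 = 0.6875, f(x_1) = 1.367257, coefficient = 2
x_2 = 1.3750, f(x_2) = 5.438230, coefficient = 2
x_3 = 2.0625, f(x_3) = 16.222819, coefficient = 2
x_4 = 2.7500, f(x_4) = 43.017238, coefficient = 1

I ≈ (0.687500/2) × 89.073851 = 30.619136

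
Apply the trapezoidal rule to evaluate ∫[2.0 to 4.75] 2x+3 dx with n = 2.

f(x) = 2x+3
a = 2.0, b = 4.75, n = 2
h = (b - a)/n = 1.375000

Trapezoidal rule: (h/2)[f(x₀) + 2f(x₁) + 2f(x₂) + ... + f(xₙ)]

x_0 = 2.0000, f(x_0) = 7.000000, coefficient = 1
x_1 = 3.3750, f(x_1) = 9.750000, coefficient = 2
x_2 = 4.7500, f(x_2) = 12.500000, coefficient = 1

I ≈ (1.375000/2) × 39.000000 = 26.812500
Exact value: 26.812500
Error: 0.000000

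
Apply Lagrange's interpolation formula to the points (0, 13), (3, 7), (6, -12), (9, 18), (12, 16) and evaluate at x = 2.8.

Lagrange interpolation formula:
P(x) = Σ yᵢ × Lᵢ(x)
where Lᵢ(x) = Π_{j≠i} (x - xⱼ)/(xᵢ - xⱼ)

L_0(2.8) = (2.8 - 3)/(0 - 3) × (2.8 - 6)/(0 - 6) × (2.8 - 9)/(0 - 9) × (2.8 - 12)/(0 - 12) = 0.018779
L_1(2.8) = (2.8 - 0)/(3 - 0) × (2.8 - 6)/(3 - 6) × (2.8 - 9)/(3 - 9) × (2.8 - 12)/(3 - 12) = 1.051602
L_2(2.8) = (2.8 - 0)/(6 - 0) × (2.8 - 3)/(6 - 3) × (2.8 - 9)/(6 - 9) × (2.8 - 12)/(6 - 12) = -0.098588
L_3(2.8) = (2.8 - 0)/(9 - 0) × (2.8 - 3)/(9 - 3) × (2.8 - 6)/(9 - 6) × (2.8 - 12)/(9 - 12) = 0.033923
L_4(2.8) = (2.8 - 0)/(12 - 0) × (2.8 - 3)/(12 - 3) × (2.8 - 6)/(12 - 6) × (2.8 - 9)/(12 - 9) = -0.005715

P(2.8) = 13×L_0(2.8) + 7×L_1(2.8) + (-12)×L_2(2.8) + 18×L_3(2.8) + 16×L_4(2.8)
P(2.8) = 9.307549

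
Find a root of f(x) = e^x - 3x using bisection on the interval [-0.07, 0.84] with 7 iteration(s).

f(x) = e^x - 3x
Initial interval: [-0.07, 0.84]

Iteration 1:
  c_1 = (-0.070000 + 0.840000)/2 = 0.385000
  f(c_1) = f(0.385000) = 0.314614
  f(a) × f(c) ≥ 0, new interval: [0.385000, 0.840000]
Iteration 2:
  c_2 = (0.385000 + 0.840000)/2 = 0.612500
  f(c_2) = f(0.612500) = 0.007538
  f(a) × f(c) ≥ 0, new interval: [0.612500, 0.840000]
Iteration 3:
  c_3 = (0.612500 + 0.840000)/2 = 0.726250
  f(c_3) = f(0.726250) = -0.111436
  f(a) × f(c) < 0, new interval: [0.612500, 0.726250]
Iteration 4:
  c_4 = (0.612500 + 0.726250)/2 = 0.669375
  f(c_4) = f(0.669375) = -0.055109
  f(a) × f(c) < 0, new interval: [0.612500, 0.669375]
Iteration 5:
  c_5 = (0.612500 + 0.669375)/2 = 0.640938
  f(c_5) = f(0.640938) = -0.024553
  f(a) × f(c) < 0, new interval: [0.612500, 0.640938]
Iteration 6:
  c_6 = (0.612500 + 0.640938)/2 = 0.626719
  f(c_6) = f(0.626719) = -0.008696
  f(a) × f(c) < 0, new interval: [0.612500, 0.626719]
Iteration 7:
  c_7 = (0.612500 + 0.626719)/2 = 0.619609
  f(c_7) = f(0.619609) = -0.000626
  f(a) × f(c) < 0, new interval: [0.612500, 0.619609]

After 7 iteration(s), the approximation is c_7 = 0.619609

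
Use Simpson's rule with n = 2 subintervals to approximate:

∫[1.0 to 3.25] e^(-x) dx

f(x) = e^(-x)
a = 1.0, b = 3.25, n = 2
h = (b - a)/n = 1.125000

Simpson's rule: (h/3)[f(x₀) + 4f(x₁) + 2f(x₂) + ... + f(xₙ)]

x_0 = 1.0000, f(x_0) = 0.367879, coefficient = 1
x_1 = 2.1250, f(x_1) = 0.119433, coefficient = 4
x_2 = 3.2500, f(x_2) = 0.038774, coefficient = 1

I ≈ (1.125000/3) × 0.884386 = 0.331645
Exact value: 0.329105
Error: 0.002539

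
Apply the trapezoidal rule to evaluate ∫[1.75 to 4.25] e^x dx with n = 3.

f(x) = e^x
a = 1.75, b = 4.25, n = 3
h = (b - a)/n = 0.833333

Trapezoidal rule: (h/2)[f(x₀) + 2f(x₁) + 2f(x₂) + ... + f(xₙ)]

x_0 = 1.7500, f(x_0) = 5.754603, coefficient = 1
x_1 = 2.5833, f(x_1) = 13.241202, coefficient = 2
x_2 = 3.4167, f(x_2) = 30.467687, coefficient = 2
x_3 = 4.2500, f(x_3) = 70.105412, coefficient = 1

I ≈ (0.833333/2) × 163.277792 = 68.032413
Exact value: 64.350810
Error: 3.681604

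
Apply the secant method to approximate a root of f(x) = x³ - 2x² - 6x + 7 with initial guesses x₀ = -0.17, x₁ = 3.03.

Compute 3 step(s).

f(x) = x³ - 2x² - 6x + 7
x₀ = -0.17, x₁ = 3.03

Secant formula: x_{n+1} = x_n - f(x_n)(x_n - x_{n-1})/(f(x_n) - f(x_{n-1}))

Iteration 1:
  f(-0.170000) = 7.957287
  f(3.030000) = -1.723673
  x_2 = 3.030000 - (-1.723673)×(3.030000 - (-0.170000))/(-1.723673 - 7.957287)
       = 2.460247
Iteration 2:
  f(3.030000) = -1.723673
  f(2.460247) = -4.975691
  x_3 = 2.460247 - (-4.975691)×(2.460247 - 3.030000)/(-4.975691 - (-1.723673))
       = 3.331987
Iteration 3:
  f(2.460247) = -4.975691
  f(3.331987) = 1.795981
  x_4 = 3.331987 - 1.795981×(3.331987 - 2.460247)/(1.795981 - (-4.975691))
       = 3.100784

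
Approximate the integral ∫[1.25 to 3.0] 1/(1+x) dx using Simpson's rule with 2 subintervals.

f(x) = 1/(1+x)
a = 1.25, b = 3.0, n = 2
h = (b - a)/n = 0.875000

Simpson's rule: (h/3)[f(x₀) + 4f(x₁) + 2f(x₂) + ... + f(xₙ)]

x_0 = 1.2500, f(x_0) = 0.444444, coefficient = 1
x_1 = 2.1250, f(x_1) = 0.320000, coefficient = 4
x_2 = 3.0000, f(x_2) = 0.250000, coefficient = 1

I ≈ (0.875000/3) × 1.974444 = 0.575880
Exact value: 0.575364
Error: 0.000515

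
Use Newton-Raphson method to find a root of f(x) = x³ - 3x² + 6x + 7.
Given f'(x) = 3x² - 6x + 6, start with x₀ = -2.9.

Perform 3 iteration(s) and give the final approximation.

f(x) = x³ - 3x² + 6x + 7
f'(x) = 3x² - 6x + 6
x₀ = -2.9

Newton-Raphson formula: x_{n+1} = x_n - f(x_n)/f'(x_n)

Iteration 1:
  f(-2.900000) = -60.019000
  f'(-2.900000) = 48.630000
  x_1 = -2.900000 - (-60.019000)/48.630000 = -1.665803
Iteration 2:
  f(-1.665803) = -15.941953
  f'(-1.665803) = 24.319517
  x_2 = -1.665803 - (-15.941953)/24.319517 = -1.010282
Iteration 3:
  f(-1.010282) = -3.154866
  f'(-1.010282) = 15.123702
  x_3 = -1.010282 - (-3.154866)/15.123702 = -0.801678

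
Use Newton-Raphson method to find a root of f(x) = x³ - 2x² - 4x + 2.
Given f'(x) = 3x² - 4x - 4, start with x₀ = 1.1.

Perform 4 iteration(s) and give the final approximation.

f(x) = x³ - 2x² - 4x + 2
f'(x) = 3x² - 4x - 4
x₀ = 1.1

Newton-Raphson formula: x_{n+1} = x_n - f(x_n)/f'(x_n)

Iteration 1:
  f(1.100000) = -3.489000
  f'(1.100000) = -4.770000
  x_1 = 1.100000 - (-3.489000)/(-4.770000) = 0.368553
Iteration 2:
  f(0.368553) = 0.304184
  f'(0.368553) = -5.066719
  x_2 = 0.368553 - 0.304184/(-5.066719) = 0.428589
Iteration 3:
  f(0.428589) = -0.003007
  f'(0.428589) = -5.163291
  x_3 = 0.428589 - (-0.003007)/(-5.163291) = 0.428007
Iteration 4:
  f(0.428007) = 0.000000
  f'(0.428007) = -5.162458
  x_4 = 0.428007 - 0.000000/(-5.162458) = 0.428007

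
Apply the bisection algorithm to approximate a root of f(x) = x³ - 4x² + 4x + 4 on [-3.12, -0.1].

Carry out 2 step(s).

f(x) = x³ - 4x² + 4x + 4
Initial interval: [-3.12, -0.1]

Iteration 1:
  c_1 = (-3.120000 + (-0.100000))/2 = -1.610000
  f(c_1) = f(-1.610000) = -16.981681
  f(a) × f(c) ≥ 0, new interval: [-1.610000, -0.100000]
Iteration 2:
  c_2 = (-1.610000 + (-0.100000))/2 = -0.855000
  f(c_2) = f(-0.855000) = -2.969126
  f(a) × f(c) ≥ 0, new interval: [-0.855000, -0.100000]

After 2 iteration(s), the approximation is c_2 = -0.855000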